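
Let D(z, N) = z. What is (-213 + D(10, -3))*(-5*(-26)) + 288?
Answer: -26102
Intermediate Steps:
(-213 + D(10, -3))*(-5*(-26)) + 288 = (-213 + 10)*(-5*(-26)) + 288 = -203*130 + 288 = -26390 + 288 = -26102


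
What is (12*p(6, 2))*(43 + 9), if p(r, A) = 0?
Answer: 0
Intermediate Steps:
(12*p(6, 2))*(43 + 9) = (12*0)*(43 + 9) = 0*52 = 0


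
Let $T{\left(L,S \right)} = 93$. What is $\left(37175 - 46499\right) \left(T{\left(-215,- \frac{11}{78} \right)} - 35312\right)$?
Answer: $328381956$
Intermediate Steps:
$\left(37175 - 46499\right) \left(T{\left(-215,- \frac{11}{78} \right)} - 35312\right) = \left(37175 - 46499\right) \left(93 - 35312\right) = \left(-9324\right) \left(-35219\right) = 328381956$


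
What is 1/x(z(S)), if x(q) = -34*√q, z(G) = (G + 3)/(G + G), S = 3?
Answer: -1/34 ≈ -0.029412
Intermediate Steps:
z(G) = (3 + G)/(2*G) (z(G) = (3 + G)/((2*G)) = (3 + G)*(1/(2*G)) = (3 + G)/(2*G))
1/x(z(S)) = 1/(-34*√6*√(3 + 3)/6) = 1/(-34*√((½)*(⅓)*6)) = 1/(-34*√1) = 1/(-34*1) = 1/(-34) = -1/34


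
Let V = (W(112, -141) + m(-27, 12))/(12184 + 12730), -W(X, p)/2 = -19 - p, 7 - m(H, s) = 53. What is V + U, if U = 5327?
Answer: 66358294/12457 ≈ 5327.0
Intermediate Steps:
m(H, s) = -46 (m(H, s) = 7 - 1*53 = 7 - 53 = -46)
W(X, p) = 38 + 2*p (W(X, p) = -2*(-19 - p) = 38 + 2*p)
V = -145/12457 (V = ((38 + 2*(-141)) - 46)/(12184 + 12730) = ((38 - 282) - 46)/24914 = (-244 - 46)*(1/24914) = -290*1/24914 = -145/12457 ≈ -0.011640)
V + U = -145/12457 + 5327 = 66358294/12457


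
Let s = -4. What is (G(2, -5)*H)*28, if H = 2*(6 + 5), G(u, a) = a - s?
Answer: -616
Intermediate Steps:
G(u, a) = 4 + a (G(u, a) = a - 1*(-4) = a + 4 = 4 + a)
H = 22 (H = 2*11 = 22)
(G(2, -5)*H)*28 = ((4 - 5)*22)*28 = -1*22*28 = -22*28 = -616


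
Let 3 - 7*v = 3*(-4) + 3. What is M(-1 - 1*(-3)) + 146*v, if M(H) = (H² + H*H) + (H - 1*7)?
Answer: 1773/7 ≈ 253.29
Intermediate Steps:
v = 12/7 (v = 3/7 - (3*(-4) + 3)/7 = 3/7 - (-12 + 3)/7 = 3/7 - ⅐*(-9) = 3/7 + 9/7 = 12/7 ≈ 1.7143)
M(H) = -7 + H + 2*H² (M(H) = (H² + H²) + (H - 7) = 2*H² + (-7 + H) = -7 + H + 2*H²)
M(-1 - 1*(-3)) + 146*v = (-7 + (-1 - 1*(-3)) + 2*(-1 - 1*(-3))²) + 146*(12/7) = (-7 + (-1 + 3) + 2*(-1 + 3)²) + 1752/7 = (-7 + 2 + 2*2²) + 1752/7 = (-7 + 2 + 2*4) + 1752/7 = (-7 + 2 + 8) + 1752/7 = 3 + 1752/7 = 1773/7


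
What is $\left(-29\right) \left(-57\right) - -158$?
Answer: $1811$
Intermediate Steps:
$\left(-29\right) \left(-57\right) - -158 = 1653 + 158 = 1811$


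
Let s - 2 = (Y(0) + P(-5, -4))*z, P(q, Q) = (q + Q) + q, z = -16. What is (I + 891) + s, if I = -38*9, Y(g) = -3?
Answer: 823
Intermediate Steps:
I = -342
P(q, Q) = Q + 2*q (P(q, Q) = (Q + q) + q = Q + 2*q)
s = 274 (s = 2 + (-3 + (-4 + 2*(-5)))*(-16) = 2 + (-3 + (-4 - 10))*(-16) = 2 + (-3 - 14)*(-16) = 2 - 17*(-16) = 2 + 272 = 274)
(I + 891) + s = (-342 + 891) + 274 = 549 + 274 = 823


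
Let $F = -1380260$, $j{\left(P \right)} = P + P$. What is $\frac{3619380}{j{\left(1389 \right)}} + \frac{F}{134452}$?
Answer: $\frac{20116604895}{15562819} \approx 1292.6$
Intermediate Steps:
$j{\left(P \right)} = 2 P$
$\frac{3619380}{j{\left(1389 \right)}} + \frac{F}{134452} = \frac{3619380}{2 \cdot 1389} - \frac{1380260}{134452} = \frac{3619380}{2778} - \frac{345065}{33613} = 3619380 \cdot \frac{1}{2778} - \frac{345065}{33613} = \frac{603230}{463} - \frac{345065}{33613} = \frac{20116604895}{15562819}$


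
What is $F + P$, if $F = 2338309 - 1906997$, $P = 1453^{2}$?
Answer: $2542521$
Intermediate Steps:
$P = 2111209$
$F = 431312$
$F + P = 431312 + 2111209 = 2542521$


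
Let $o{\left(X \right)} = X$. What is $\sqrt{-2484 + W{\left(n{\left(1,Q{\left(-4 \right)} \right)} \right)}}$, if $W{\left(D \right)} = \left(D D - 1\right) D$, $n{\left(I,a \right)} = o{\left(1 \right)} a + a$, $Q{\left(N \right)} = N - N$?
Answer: $6 i \sqrt{69} \approx 49.84 i$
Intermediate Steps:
$Q{\left(N \right)} = 0$
$n{\left(I,a \right)} = 2 a$ ($n{\left(I,a \right)} = 1 a + a = a + a = 2 a$)
$W{\left(D \right)} = D \left(-1 + D^{2}\right)$ ($W{\left(D \right)} = \left(D^{2} - 1\right) D = \left(-1 + D^{2}\right) D = D \left(-1 + D^{2}\right)$)
$\sqrt{-2484 + W{\left(n{\left(1,Q{\left(-4 \right)} \right)} \right)}} = \sqrt{-2484 + \left(\left(2 \cdot 0\right)^{3} - 2 \cdot 0\right)} = \sqrt{-2484 + \left(0^{3} - 0\right)} = \sqrt{-2484 + \left(0 + 0\right)} = \sqrt{-2484 + 0} = \sqrt{-2484} = 6 i \sqrt{69}$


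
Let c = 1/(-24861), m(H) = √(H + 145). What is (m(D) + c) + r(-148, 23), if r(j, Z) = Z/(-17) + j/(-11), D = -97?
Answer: 56260256/4649007 + 4*√3 ≈ 19.030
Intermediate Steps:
m(H) = √(145 + H)
r(j, Z) = -j/11 - Z/17 (r(j, Z) = Z*(-1/17) + j*(-1/11) = -Z/17 - j/11 = -j/11 - Z/17)
c = -1/24861 ≈ -4.0224e-5
(m(D) + c) + r(-148, 23) = (√(145 - 97) - 1/24861) + (-1/11*(-148) - 1/17*23) = (√48 - 1/24861) + (148/11 - 23/17) = (4*√3 - 1/24861) + 2263/187 = (-1/24861 + 4*√3) + 2263/187 = 56260256/4649007 + 4*√3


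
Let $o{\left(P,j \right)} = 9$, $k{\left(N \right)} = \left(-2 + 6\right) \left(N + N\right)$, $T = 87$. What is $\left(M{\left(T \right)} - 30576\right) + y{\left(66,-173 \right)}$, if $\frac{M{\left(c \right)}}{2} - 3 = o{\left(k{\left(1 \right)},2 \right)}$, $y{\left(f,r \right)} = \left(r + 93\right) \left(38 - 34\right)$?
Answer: $-30872$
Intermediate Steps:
$y{\left(f,r \right)} = 372 + 4 r$ ($y{\left(f,r \right)} = \left(93 + r\right) 4 = 372 + 4 r$)
$k{\left(N \right)} = 8 N$ ($k{\left(N \right)} = 4 \cdot 2 N = 8 N$)
$M{\left(c \right)} = 24$ ($M{\left(c \right)} = 6 + 2 \cdot 9 = 6 + 18 = 24$)
$\left(M{\left(T \right)} - 30576\right) + y{\left(66,-173 \right)} = \left(24 - 30576\right) + \left(372 + 4 \left(-173\right)\right) = -30552 + \left(372 - 692\right) = -30552 - 320 = -30872$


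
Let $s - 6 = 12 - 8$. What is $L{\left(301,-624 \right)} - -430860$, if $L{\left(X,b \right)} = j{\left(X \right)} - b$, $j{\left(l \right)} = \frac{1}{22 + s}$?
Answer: $\frac{13807489}{32} \approx 4.3148 \cdot 10^{5}$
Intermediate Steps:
$s = 10$ ($s = 6 + \left(12 - 8\right) = 6 + 4 = 10$)
$j{\left(l \right)} = \frac{1}{32}$ ($j{\left(l \right)} = \frac{1}{22 + 10} = \frac{1}{32}$)
$L{\left(X,b \right)} = \frac{1}{32} - b$
$L{\left(301,-624 \right)} - -430860 = \left(\frac{1}{32} - -624\right) - -430860 = \left(\frac{1}{32} + 624\right) + 430860 = \frac{19969}{32} + 430860 = \frac{13807489}{32}$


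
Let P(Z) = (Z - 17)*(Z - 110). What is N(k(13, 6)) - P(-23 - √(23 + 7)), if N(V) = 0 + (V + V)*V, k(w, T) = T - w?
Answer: -5252 - 173*√30 ≈ -6199.6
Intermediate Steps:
P(Z) = (-110 + Z)*(-17 + Z) (P(Z) = (-17 + Z)*(-110 + Z) = (-110 + Z)*(-17 + Z))
N(V) = 2*V² (N(V) = 0 + (2*V)*V = 0 + 2*V² = 2*V²)
N(k(13, 6)) - P(-23 - √(23 + 7)) = 2*(6 - 1*13)² - (1870 + (-23 - √(23 + 7))² - 127*(-23 - √(23 + 7))) = 2*(6 - 13)² - (1870 + (-23 - √30)² - 127*(-23 - √30)) = 2*(-7)² - (1870 + (-23 - √30)² + (2921 + 127*√30)) = 2*49 - (4791 + (-23 - √30)² + 127*√30) = 98 + (-4791 - (-23 - √30)² - 127*√30) = -4693 - (-23 - √30)² - 127*√30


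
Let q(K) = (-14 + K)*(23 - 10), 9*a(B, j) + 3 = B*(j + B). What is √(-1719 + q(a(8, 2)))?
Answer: 2*I*√4027/3 ≈ 42.306*I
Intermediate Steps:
a(B, j) = -⅓ + B*(B + j)/9 (a(B, j) = -⅓ + (B*(j + B))/9 = -⅓ + (B*(B + j))/9 = -⅓ + B*(B + j)/9)
q(K) = -182 + 13*K (q(K) = (-14 + K)*13 = -182 + 13*K)
√(-1719 + q(a(8, 2))) = √(-1719 + (-182 + 13*(-⅓ + (⅑)*8² + (⅑)*8*2))) = √(-1719 + (-182 + 13*(-⅓ + (⅑)*64 + 16/9))) = √(-1719 + (-182 + 13*(-⅓ + 64/9 + 16/9))) = √(-1719 + (-182 + 13*(77/9))) = √(-1719 + (-182 + 1001/9)) = √(-1719 - 637/9) = √(-16108/9) = 2*I*√4027/3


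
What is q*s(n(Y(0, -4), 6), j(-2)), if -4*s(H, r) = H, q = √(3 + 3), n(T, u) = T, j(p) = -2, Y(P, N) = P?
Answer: 0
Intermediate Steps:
q = √6 ≈ 2.4495
s(H, r) = -H/4
q*s(n(Y(0, -4), 6), j(-2)) = √6*(-¼*0) = √6*0 = 0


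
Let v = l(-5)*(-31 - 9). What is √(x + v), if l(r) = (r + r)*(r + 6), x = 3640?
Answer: 2*√1010 ≈ 63.561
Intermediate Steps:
l(r) = 2*r*(6 + r) (l(r) = (2*r)*(6 + r) = 2*r*(6 + r))
v = 400 (v = (2*(-5)*(6 - 5))*(-31 - 9) = (2*(-5)*1)*(-40) = -10*(-40) = 400)
√(x + v) = √(3640 + 400) = √4040 = 2*√1010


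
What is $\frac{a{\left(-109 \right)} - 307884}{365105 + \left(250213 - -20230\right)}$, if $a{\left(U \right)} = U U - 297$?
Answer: $- \frac{74075}{158887} \approx -0.46621$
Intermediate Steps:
$a{\left(U \right)} = -297 + U^{2}$ ($a{\left(U \right)} = U^{2} - 297 = -297 + U^{2}$)
$\frac{a{\left(-109 \right)} - 307884}{365105 + \left(250213 - -20230\right)} = \frac{\left(-297 + \left(-109\right)^{2}\right) - 307884}{365105 + \left(250213 - -20230\right)} = \frac{\left(-297 + 11881\right) - 307884}{365105 + \left(250213 + 20230\right)} = \frac{11584 - 307884}{365105 + 270443} = - \frac{296300}{635548} = \left(-296300\right) \frac{1}{635548} = - \frac{74075}{158887}$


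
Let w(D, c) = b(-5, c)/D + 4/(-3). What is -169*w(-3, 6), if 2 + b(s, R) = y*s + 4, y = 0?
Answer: 338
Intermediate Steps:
b(s, R) = 2 (b(s, R) = -2 + (0*s + 4) = -2 + (0 + 4) = -2 + 4 = 2)
w(D, c) = -4/3 + 2/D (w(D, c) = 2/D + 4/(-3) = 2/D + 4*(-1/3) = 2/D - 4/3 = -4/3 + 2/D)
-169*w(-3, 6) = -169*(-4/3 + 2/(-3)) = -169*(-4/3 + 2*(-1/3)) = -169*(-4/3 - 2/3) = -169*(-2) = 338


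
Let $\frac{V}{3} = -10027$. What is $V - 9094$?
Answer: $-39175$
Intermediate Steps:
$V = -30081$ ($V = 3 \left(-10027\right) = -30081$)
$V - 9094 = -30081 - 9094 = -39175$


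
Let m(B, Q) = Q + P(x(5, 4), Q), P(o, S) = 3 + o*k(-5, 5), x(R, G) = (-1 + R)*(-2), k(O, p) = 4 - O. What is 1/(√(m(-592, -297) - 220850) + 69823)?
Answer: 69823/4875472545 - 4*I*√13826/4875472545 ≈ 1.4321e-5 - 9.647e-8*I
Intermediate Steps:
x(R, G) = 2 - 2*R
P(o, S) = 3 + 9*o (P(o, S) = 3 + o*(4 - 1*(-5)) = 3 + o*(4 + 5) = 3 + o*9 = 3 + 9*o)
m(B, Q) = -69 + Q (m(B, Q) = Q + (3 + 9*(2 - 2*5)) = Q + (3 + 9*(2 - 10)) = Q + (3 + 9*(-8)) = Q + (3 - 72) = Q - 69 = -69 + Q)
1/(√(m(-592, -297) - 220850) + 69823) = 1/(√((-69 - 297) - 220850) + 69823) = 1/(√(-366 - 220850) + 69823) = 1/(√(-221216) + 69823) = 1/(4*I*√13826 + 69823) = 1/(69823 + 4*I*√13826)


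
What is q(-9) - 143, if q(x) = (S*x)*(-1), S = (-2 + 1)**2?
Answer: -134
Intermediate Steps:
S = 1 (S = (-1)**2 = 1)
q(x) = -x (q(x) = (1*x)*(-1) = x*(-1) = -x)
q(-9) - 143 = -1*(-9) - 143 = 9 - 143 = -134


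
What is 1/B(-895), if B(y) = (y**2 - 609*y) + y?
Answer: 1/1345185 ≈ 7.4339e-7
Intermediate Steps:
B(y) = y**2 - 608*y
1/B(-895) = 1/(-895*(-608 - 895)) = 1/(-895*(-1503)) = 1/1345185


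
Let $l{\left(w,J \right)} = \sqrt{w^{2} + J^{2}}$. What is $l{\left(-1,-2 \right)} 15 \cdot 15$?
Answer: $225 \sqrt{5} \approx 503.12$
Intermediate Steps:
$l{\left(w,J \right)} = \sqrt{J^{2} + w^{2}}$
$l{\left(-1,-2 \right)} 15 \cdot 15 = \sqrt{\left(-2\right)^{2} + \left(-1\right)^{2}} \cdot 15 \cdot 15 = \sqrt{4 + 1} \cdot 15 \cdot 15 = \sqrt{5} \cdot 15 \cdot 15 = 15 \sqrt{5} \cdot 15 = 225 \sqrt{5}$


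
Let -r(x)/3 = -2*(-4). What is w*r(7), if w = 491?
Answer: -11784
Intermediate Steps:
r(x) = -24 (r(x) = -(-6)*(-4) = -3*8 = -24)
w*r(7) = 491*(-24) = -11784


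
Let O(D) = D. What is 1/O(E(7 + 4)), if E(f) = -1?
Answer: -1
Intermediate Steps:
1/O(E(7 + 4)) = 1/(-1) = -1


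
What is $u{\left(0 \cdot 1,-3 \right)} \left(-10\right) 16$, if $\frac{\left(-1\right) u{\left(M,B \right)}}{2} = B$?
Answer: $-960$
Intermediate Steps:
$u{\left(M,B \right)} = - 2 B$
$u{\left(0 \cdot 1,-3 \right)} \left(-10\right) 16 = \left(-2\right) \left(-3\right) \left(-10\right) 16 = 6 \left(-10\right) 16 = \left(-60\right) 16 = -960$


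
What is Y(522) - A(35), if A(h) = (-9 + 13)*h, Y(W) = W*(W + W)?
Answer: 544828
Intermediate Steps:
Y(W) = 2*W**2 (Y(W) = W*(2*W) = 2*W**2)
A(h) = 4*h
Y(522) - A(35) = 2*522**2 - 4*35 = 2*272484 - 1*140 = 544968 - 140 = 544828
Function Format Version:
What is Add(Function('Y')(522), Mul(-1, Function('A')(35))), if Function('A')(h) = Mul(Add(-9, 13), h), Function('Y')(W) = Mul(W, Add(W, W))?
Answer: 544828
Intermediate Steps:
Function('Y')(W) = Mul(2, Pow(W, 2)) (Function('Y')(W) = Mul(W, Mul(2, W)) = Mul(2, Pow(W, 2)))
Function('A')(h) = Mul(4, h)
Add(Function('Y')(522), Mul(-1, Function('A')(35))) = Add(Mul(2, Pow(522, 2)), Mul(-1, Mul(4, 35))) = Add(Mul(2, 272484), Mul(-1, 140)) = Add(544968, -140) = 544828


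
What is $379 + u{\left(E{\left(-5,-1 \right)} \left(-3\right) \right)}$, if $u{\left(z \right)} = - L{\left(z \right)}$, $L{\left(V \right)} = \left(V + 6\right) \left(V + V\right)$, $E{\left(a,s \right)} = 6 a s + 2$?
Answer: $-16901$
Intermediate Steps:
$E{\left(a,s \right)} = 2 + 6 a s$ ($E{\left(a,s \right)} = 6 a s + 2 = 2 + 6 a s$)
$L{\left(V \right)} = 2 V \left(6 + V\right)$ ($L{\left(V \right)} = \left(6 + V\right) 2 V = 2 V \left(6 + V\right)$)
$u{\left(z \right)} = - 2 z \left(6 + z\right)$
$379 + u{\left(E{\left(-5,-1 \right)} \left(-3\right) \right)} = 379 - 2 \left(2 + 6 \left(-5\right) \left(-1\right)\right) \left(-3\right) \left(6 + \left(2 + 6 \left(-5\right) \left(-1\right)\right) \left(-3\right)\right) = 379 - 2 \left(2 + 30\right) \left(-3\right) \left(6 + \left(2 + 30\right) \left(-3\right)\right) = 379 - 2 \cdot 32 \left(-3\right) \left(6 + 32 \left(-3\right)\right) = 379 - - 192 \left(6 - 96\right) = 379 - \left(-192\right) \left(-90\right) = 379 - 17280 = -16901$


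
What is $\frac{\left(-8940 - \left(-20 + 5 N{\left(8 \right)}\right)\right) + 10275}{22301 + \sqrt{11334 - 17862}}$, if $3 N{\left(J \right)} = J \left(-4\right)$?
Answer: $\frac{94221725}{1492023387} - \frac{33800 i \sqrt{102}}{1492023387} \approx 0.06315 - 0.00022879 i$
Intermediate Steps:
$N{\left(J \right)} = - \frac{4 J}{3}$ ($N{\left(J \right)} = \frac{J \left(-4\right)}{3} = \frac{\left(-4\right) J}{3} = - \frac{4 J}{3}$)
$\frac{\left(-8940 - \left(-20 + 5 N{\left(8 \right)}\right)\right) + 10275}{22301 + \sqrt{11334 - 17862}} = \frac{\left(-8940 - \left(-20 + 5 \left(\left(- \frac{4}{3}\right) 8\right)\right)\right) + 10275}{22301 + \sqrt{11334 - 17862}} = \frac{\left(-8940 - \left(-20 + 5 \left(- \frac{32}{3}\right)\right)\right) + 10275}{22301 + \sqrt{-6528}} = \frac{\left(-8940 - \left(-20 - \frac{160}{3}\right)\right) + 10275}{22301 + 8 i \sqrt{102}} = \frac{\left(-8940 - - \frac{220}{3}\right) + 10275}{22301 + 8 i \sqrt{102}} = \frac{\left(-8940 + \frac{220}{3}\right) + 10275}{22301 + 8 i \sqrt{102}} = \frac{- \frac{26600}{3} + 10275}{22301 + 8 i \sqrt{102}} = \frac{4225}{3 \left(22301 + 8 i \sqrt{102}\right)}$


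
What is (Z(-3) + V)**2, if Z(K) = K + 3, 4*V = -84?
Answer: 441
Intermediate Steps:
V = -21 (V = (1/4)*(-84) = -21)
Z(K) = 3 + K
(Z(-3) + V)**2 = ((3 - 3) - 21)**2 = (0 - 21)**2 = (-21)**2 = 441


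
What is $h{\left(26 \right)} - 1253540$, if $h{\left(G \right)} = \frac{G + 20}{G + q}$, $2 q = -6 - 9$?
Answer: $- \frac{46380888}{37} \approx -1.2535 \cdot 10^{6}$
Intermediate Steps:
$q = - \frac{15}{2}$ ($q = \frac{-6 - 9}{2} = \frac{1}{2} \left(-15\right) = - \frac{15}{2} \approx -7.5$)
$h{\left(G \right)} = \frac{20 + G}{- \frac{15}{2} + G}$ ($h{\left(G \right)} = \frac{G + 20}{G - \frac{15}{2}} = \frac{20 + G}{- \frac{15}{2} + G}$)
$h{\left(26 \right)} - 1253540 = \frac{2 \left(20 + 26\right)}{-15 + 2 \cdot 26} - 1253540 = 2 \frac{1}{-15 + 52} \cdot 46 - 1253540 = 2 \cdot \frac{1}{37} \cdot 46 - 1253540 = \frac{92}{37} - 1253540 = - \frac{46380888}{37}$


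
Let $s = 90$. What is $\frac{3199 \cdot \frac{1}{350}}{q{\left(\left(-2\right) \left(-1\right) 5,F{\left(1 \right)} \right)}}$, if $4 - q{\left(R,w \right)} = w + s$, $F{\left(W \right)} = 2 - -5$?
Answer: $- \frac{457}{4650} \approx -0.09828$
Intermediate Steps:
$F{\left(W \right)} = 7$ ($F{\left(W \right)} = 2 + 5 = 7$)
$q{\left(R,w \right)} = -86 - w$ ($q{\left(R,w \right)} = 4 - \left(w + 90\right) = 4 - \left(90 + w\right) = -86 - w$)
$\frac{3199 \cdot \frac{1}{350}}{q{\left(\left(-2\right) \left(-1\right) 5,F{\left(1 \right)} \right)}} = \frac{3199 \cdot \frac{1}{350}}{-86 - 7} = \frac{457}{50 \left(-93\right)} = \frac{457}{50} \left(- \frac{1}{93}\right) = - \frac{457}{4650}$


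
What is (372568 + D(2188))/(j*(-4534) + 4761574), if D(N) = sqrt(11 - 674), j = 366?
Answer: 186284/1551065 + I*sqrt(663)/3102130 ≈ 0.1201 + 8.3004e-6*I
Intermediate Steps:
D(N) = I*sqrt(663) (D(N) = sqrt(-663) = I*sqrt(663))
(372568 + D(2188))/(j*(-4534) + 4761574) = (372568 + I*sqrt(663))/(366*(-4534) + 4761574) = (372568 + I*sqrt(663))/(-1659444 + 4761574) = (372568 + I*sqrt(663))/3102130 = (372568 + I*sqrt(663))*(1/3102130) = 186284/1551065 + I*sqrt(663)/3102130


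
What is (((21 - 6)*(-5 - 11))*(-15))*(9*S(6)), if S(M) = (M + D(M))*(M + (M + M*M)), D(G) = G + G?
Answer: 27993600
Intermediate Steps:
D(G) = 2*G
S(M) = 3*M*(M**2 + 2*M) (S(M) = (M + 2*M)*(M + (M + M*M)) = (3*M)*(M + (M + M**2)) = (3*M)*(M**2 + 2*M) = 3*M*(M**2 + 2*M))
(((21 - 6)*(-5 - 11))*(-15))*(9*S(6)) = (((21 - 6)*(-5 - 11))*(-15))*(9*(3*6**2*(2 + 6))) = ((15*(-16))*(-15))*(9*(3*36*8)) = (-240*(-15))*(9*864) = 3600*7776 = 27993600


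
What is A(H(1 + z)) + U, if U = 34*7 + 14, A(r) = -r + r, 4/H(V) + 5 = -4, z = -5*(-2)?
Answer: 252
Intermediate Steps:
z = 10
H(V) = -4/9 (H(V) = 4/(-5 - 4) = 4/(-9) = 4*(-⅑) = -4/9)
A(r) = 0
U = 252 (U = 238 + 14 = 252)
A(H(1 + z)) + U = 0 + 252 = 252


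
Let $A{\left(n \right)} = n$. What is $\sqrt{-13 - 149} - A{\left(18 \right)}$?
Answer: $-18 + 9 i \sqrt{2} \approx -18.0 + 12.728 i$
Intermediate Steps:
$\sqrt{-13 - 149} - A{\left(18 \right)} = \sqrt{-13 - 149} - 18 = \sqrt{-162} - 18 = 9 i \sqrt{2} - 18 = -18 + 9 i \sqrt{2}$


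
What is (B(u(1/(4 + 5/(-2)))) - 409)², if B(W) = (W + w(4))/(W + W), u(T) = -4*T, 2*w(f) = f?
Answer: 10699441/64 ≈ 1.6718e+5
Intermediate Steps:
w(f) = f/2
B(W) = (2 + W)/(2*W) (B(W) = (W + (½)*4)/(W + W) = (W + 2)/((2*W)) = (2 + W)*(1/(2*W)) = (2 + W)/(2*W))
(B(u(1/(4 + 5/(-2)))) - 409)² = ((2 - 4/(4 + 5/(-2)))/(2*((-4/(4 + 5/(-2))))) - 409)² = ((2 - 4/(4 + 5*(-½)))/(2*((-4/(4 + 5*(-½))))) - 409)² = ((2 - 4/(4 - 5/2))/(2*((-4/(4 - 5/2)))) - 409)² = ((2 - 4/3/2)/(2*((-4/3/2))) - 409)² = ((2 - 4*⅔)/(2*((-4*⅔))) - 409)² = ((2 - 8/3)/(2*(-8/3)) - 409)² = ((½)*(-3/8)*(-⅔) - 409)² = (⅛ - 409)² = (-3271/8)² = 10699441/64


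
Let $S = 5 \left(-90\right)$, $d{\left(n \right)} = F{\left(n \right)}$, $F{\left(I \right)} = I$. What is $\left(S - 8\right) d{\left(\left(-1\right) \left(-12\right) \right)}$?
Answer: $-5496$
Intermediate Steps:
$d{\left(n \right)} = n$
$S = -450$
$\left(S - 8\right) d{\left(\left(-1\right) \left(-12\right) \right)} = \left(-450 - 8\right) \left(\left(-1\right) \left(-12\right)\right) = \left(-458\right) 12 = -5496$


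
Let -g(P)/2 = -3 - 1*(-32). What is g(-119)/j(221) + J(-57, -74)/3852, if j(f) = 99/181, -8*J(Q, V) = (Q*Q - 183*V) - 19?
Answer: -9032411/84744 ≈ -106.58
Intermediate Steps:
g(P) = -58 (g(P) = -2*(-3 - 1*(-32)) = -2*(-3 + 32) = -2*29 = -58)
J(Q, V) = 19/8 - Q²/8 + 183*V/8 (J(Q, V) = -((Q*Q - 183*V) - 19)/8 = -((Q² - 183*V) - 19)/8 = -(-19 + Q² - 183*V)/8 = 19/8 - Q²/8 + 183*V/8)
j(f) = 99/181 (j(f) = 99*(1/181) = 99/181)
g(-119)/j(221) + J(-57, -74)/3852 = -58/99/181 + (19/8 - ⅛*(-57)² + (183/8)*(-74))/3852 = -58*181/99 + (19/8 - ⅛*3249 - 6771/4)*(1/3852) = -10498/99 + (19/8 - 3249/8 - 6771/4)*(1/3852) = -10498/99 - 4193/2*1/3852 = -10498/99 - 4193/7704 = -9032411/84744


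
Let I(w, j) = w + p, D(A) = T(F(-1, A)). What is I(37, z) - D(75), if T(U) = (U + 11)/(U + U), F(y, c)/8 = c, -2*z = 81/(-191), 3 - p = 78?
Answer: -46211/1200 ≈ -38.509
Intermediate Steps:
p = -75 (p = 3 - 1*78 = 3 - 78 = -75)
z = 81/382 (z = -81/(2*(-191)) = -81*(-1)/(2*191) = -½*(-81/191) = 81/382 ≈ 0.21204)
F(y, c) = 8*c
T(U) = (11 + U)/(2*U) (T(U) = (11 + U)/((2*U)) = (11 + U)*(1/(2*U)) = (11 + U)/(2*U))
D(A) = (11 + 8*A)/(16*A) (D(A) = (11 + 8*A)/(2*((8*A))) = (1/(8*A))*(11 + 8*A)/2 = (11 + 8*A)/(16*A))
I(w, j) = -75 + w (I(w, j) = w - 75 = -75 + w)
I(37, z) - D(75) = (-75 + 37) - (11 + 8*75)/(16*75) = -38 - (11 + 600)/(16*75) = -38 - 611/(16*75) = -38 - 1*611/1200 = -38 - 611/1200 = -46211/1200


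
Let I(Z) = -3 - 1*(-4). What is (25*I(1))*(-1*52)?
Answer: -1300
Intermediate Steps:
I(Z) = 1 (I(Z) = -3 + 4 = 1)
(25*I(1))*(-1*52) = (25*1)*(-1*52) = 25*(-52) = -1300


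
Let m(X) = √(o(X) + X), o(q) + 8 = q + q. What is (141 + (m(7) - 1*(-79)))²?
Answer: (220 + √13)² ≈ 49999.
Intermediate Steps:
o(q) = -8 + 2*q (o(q) = -8 + (q + q) = -8 + 2*q)
m(X) = √(-8 + 3*X) (m(X) = √((-8 + 2*X) + X) = √(-8 + 3*X))
(141 + (m(7) - 1*(-79)))² = (141 + (√(-8 + 3*7) - 1*(-79)))² = (141 + (√(-8 + 21) + 79))² = (141 + (√13 + 79))² = (141 + (79 + √13))² = (220 + √13)²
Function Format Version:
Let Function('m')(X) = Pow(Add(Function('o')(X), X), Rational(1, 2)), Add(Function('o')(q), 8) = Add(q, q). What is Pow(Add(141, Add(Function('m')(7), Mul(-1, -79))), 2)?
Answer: Pow(Add(220, Pow(13, Rational(1, 2))), 2) ≈ 49999.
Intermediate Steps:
Function('o')(q) = Add(-8, Mul(2, q)) (Function('o')(q) = Add(-8, Add(q, q)) = Add(-8, Mul(2, q)))
Function('m')(X) = Pow(Add(-8, Mul(3, X)), Rational(1, 2)) (Function('m')(X) = Pow(Add(Add(-8, Mul(2, X)), X), Rational(1, 2)) = Pow(Add(-8, Mul(3, X)), Rational(1, 2)))
Pow(Add(141, Add(Function('m')(7), Mul(-1, -79))), 2) = Pow(Add(141, Add(Pow(Add(-8, Mul(3, 7)), Rational(1, 2)), Mul(-1, -79))), 2) = Pow(Add(141, Add(Pow(Add(-8, 21), Rational(1, 2)), 79)), 2) = Pow(Add(141, Add(Pow(13, Rational(1, 2)), 79)), 2) = Pow(Add(141, Add(79, Pow(13, Rational(1, 2)))), 2) = Pow(Add(220, Pow(13, Rational(1, 2))), 2)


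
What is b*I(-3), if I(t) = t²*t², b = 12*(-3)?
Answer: -2916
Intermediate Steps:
b = -36
I(t) = t⁴
b*I(-3) = -36*(-3)⁴ = -36*81 = -2916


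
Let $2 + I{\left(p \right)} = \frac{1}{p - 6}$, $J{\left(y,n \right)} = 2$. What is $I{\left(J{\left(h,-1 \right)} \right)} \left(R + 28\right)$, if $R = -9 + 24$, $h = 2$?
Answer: $- \frac{387}{4} \approx -96.75$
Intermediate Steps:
$R = 15$
$I{\left(p \right)} = -2 + \frac{1}{-6 + p}$ ($I{\left(p \right)} = -2 + \frac{1}{p - 6} = -2 + \frac{1}{-6 + p}$)
$I{\left(J{\left(h,-1 \right)} \right)} \left(R + 28\right) = \frac{13 - 4}{-6 + 2} \left(15 + 28\right) = \frac{13 - 4}{-4} \cdot 43 = \left(- \frac{1}{4}\right) 9 \cdot 43 = \left(- \frac{9}{4}\right) 43 = - \frac{387}{4}$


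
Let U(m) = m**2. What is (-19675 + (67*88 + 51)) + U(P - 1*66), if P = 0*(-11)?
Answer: -9372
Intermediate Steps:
P = 0
(-19675 + (67*88 + 51)) + U(P - 1*66) = (-19675 + (67*88 + 51)) + (0 - 1*66)**2 = (-19675 + (5896 + 51)) + (0 - 66)**2 = (-19675 + 5947) + (-66)**2 = -13728 + 4356 = -9372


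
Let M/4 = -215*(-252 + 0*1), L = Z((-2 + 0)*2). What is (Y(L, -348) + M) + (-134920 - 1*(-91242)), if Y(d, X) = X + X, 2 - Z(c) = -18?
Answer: 172346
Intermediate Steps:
Z(c) = 20 (Z(c) = 2 - 1*(-18) = 2 + 18 = 20)
L = 20
Y(d, X) = 2*X
M = 216720 (M = 4*(-215*(-252 + 0*1)) = 4*(-215*(-252 + 0)) = 4*(-215*(-252)) = 4*54180 = 216720)
(Y(L, -348) + M) + (-134920 - 1*(-91242)) = (2*(-348) + 216720) + (-134920 - 1*(-91242)) = (-696 + 216720) + (-134920 + 91242) = 216024 - 43678 = 172346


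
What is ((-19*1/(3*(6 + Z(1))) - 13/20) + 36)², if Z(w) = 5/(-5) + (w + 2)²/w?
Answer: 214827649/176400 ≈ 1217.8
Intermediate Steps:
Z(w) = -1 + (2 + w)²/w (Z(w) = 5*(-⅕) + (2 + w)²/w = -1 + (2 + w)²/w)
((-19*1/(3*(6 + Z(1))) - 13/20) + 36)² = ((-19*1/(3*(6 + ((2 + 1)² - 1*1)/1)) - 13/20) + 36)² = ((-19*1/(3*(6 + 1*(3² - 1))) - 13*1/20) + 36)² = ((-19*1/(3*(6 + 1*(9 - 1))) - 13/20) + 36)² = ((-19*1/(3*(6 + 1*8)) - 13/20) + 36)² = ((-19*1/(3*(6 + 8)) - 13/20) + 36)² = ((-19/(3*14) - 13/20) + 36)² = ((-19/42 - 13/20) + 36)² = (-463/420 + 36)² = (14657/420)² = 214827649/176400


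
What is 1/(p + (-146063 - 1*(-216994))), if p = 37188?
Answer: 1/108119 ≈ 9.2491e-6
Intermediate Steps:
1/(p + (-146063 - 1*(-216994))) = 1/(37188 + (-146063 - 1*(-216994))) = 1/(37188 + (-146063 + 216994)) = 1/(37188 + 70931) = 1/108119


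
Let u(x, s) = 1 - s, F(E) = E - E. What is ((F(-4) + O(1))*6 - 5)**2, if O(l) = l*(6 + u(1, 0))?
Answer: 1369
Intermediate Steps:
F(E) = 0
O(l) = 7*l (O(l) = l*(6 + (1 - 1*0)) = l*(6 + (1 + 0)) = l*(6 + 1) = l*7 = 7*l)
((F(-4) + O(1))*6 - 5)**2 = ((0 + 7*1)*6 - 5)**2 = ((0 + 7)*6 - 5)**2 = (7*6 - 5)**2 = (42 - 5)**2 = 37**2 = 1369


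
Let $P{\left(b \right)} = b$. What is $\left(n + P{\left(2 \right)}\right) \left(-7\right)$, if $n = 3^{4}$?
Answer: $-581$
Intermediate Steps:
$n = 81$
$\left(n + P{\left(2 \right)}\right) \left(-7\right) = \left(81 + 2\right) \left(-7\right) = 83 \left(-7\right) = -581$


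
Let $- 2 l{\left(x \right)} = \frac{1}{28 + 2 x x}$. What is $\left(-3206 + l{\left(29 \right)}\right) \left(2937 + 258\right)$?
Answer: $- \frac{778480991}{76} \approx -1.0243 \cdot 10^{7}$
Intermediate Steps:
$l{\left(x \right)} = - \frac{1}{2 \left(28 + 2 x^{2}\right)}$ ($l{\left(x \right)} = - \frac{1}{2 \left(28 + 2 x x\right)} = - \frac{1}{2 \left(28 + 2 x^{2}\right)}$)
$\left(-3206 + l{\left(29 \right)}\right) \left(2937 + 258\right) = \left(-3206 - \frac{1}{56 + 4 \cdot 29^{2}}\right) \left(2937 + 258\right) = \left(-3206 - \frac{1}{56 + 4 \cdot 841}\right) 3195 = \left(-3206 - \frac{1}{56 + 3364}\right) 3195 = \left(-3206 - \frac{1}{3420}\right) 3195 = \left(- \frac{10964521}{3420}\right) 3195 = - \frac{778480991}{76}$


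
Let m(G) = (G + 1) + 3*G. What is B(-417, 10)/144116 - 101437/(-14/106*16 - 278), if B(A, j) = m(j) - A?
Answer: 96849702268/267443267 ≈ 362.13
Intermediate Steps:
m(G) = 1 + 4*G (m(G) = (1 + G) + 3*G = 1 + 4*G)
B(A, j) = 1 - A + 4*j (B(A, j) = (1 + 4*j) - A = 1 - A + 4*j)
B(-417, 10)/144116 - 101437/(-14/106*16 - 278) = (1 - 1*(-417) + 4*10)/144116 - 101437/(-14/106*16 - 278) = (1 + 417 + 40)*(1/144116) - 101437/(-14*1/106*16 - 278) = 458*(1/144116) - 101437/(-7/53*16 - 278) = 229/72058 - 101437/(-112/53 - 278) = 229/72058 - 101437/(-14846/53) = 229/72058 - 101437*(-53/14846) = 229/72058 + 5376161/14846 = 96849702268/267443267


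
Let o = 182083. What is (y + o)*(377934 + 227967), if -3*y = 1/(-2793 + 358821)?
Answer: 39278529834155957/356028 ≈ 1.1032e+11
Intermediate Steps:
y = -1/1068084 (y = -1/(3*(-2793 + 358821)) = -⅓/356028 = -⅓*1/356028 = -1/1068084 ≈ -9.3626e-7)
(y + o)*(377934 + 227967) = (-1/1068084 + 182083)*(377934 + 227967) = (194479938971/1068084)*605901 = 39278529834155957/356028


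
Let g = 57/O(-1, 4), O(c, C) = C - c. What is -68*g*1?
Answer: -3876/5 ≈ -775.20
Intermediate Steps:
g = 57/5 (g = 57/(4 - 1*(-1)) = 57/(4 + 1) = 57/5 ≈ 11.400)
-68*g*1 = -68*57/5*1 = -3876/5*1 = -3876/5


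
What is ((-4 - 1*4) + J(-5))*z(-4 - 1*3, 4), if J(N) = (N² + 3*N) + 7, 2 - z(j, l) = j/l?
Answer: 135/4 ≈ 33.750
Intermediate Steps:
z(j, l) = 2 - j/l
J(N) = 7 + N² + 3*N
((-4 - 1*4) + J(-5))*z(-4 - 1*3, 4) = ((-4 - 1*4) + (7 + (-5)² + 3*(-5)))*(2 - 1*(-4 - 1*3)/4) = ((-4 - 4) + (7 + 25 - 15))*(2 - 1*(-4 - 3)*¼) = (-8 + 17)*(2 - 1*(-7)*¼) = 9*(2 + 7/4) = 9*(15/4) = 135/4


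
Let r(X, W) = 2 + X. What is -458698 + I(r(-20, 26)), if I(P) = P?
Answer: -458716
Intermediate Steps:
-458698 + I(r(-20, 26)) = -458698 + (2 - 20) = -458698 - 18 = -458716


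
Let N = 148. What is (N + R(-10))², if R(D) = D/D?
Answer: 22201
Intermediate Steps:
R(D) = 1
(N + R(-10))² = (148 + 1)² = 149² = 22201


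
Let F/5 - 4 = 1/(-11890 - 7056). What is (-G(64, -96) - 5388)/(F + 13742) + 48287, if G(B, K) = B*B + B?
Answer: 12589922660681/260734847 ≈ 48286.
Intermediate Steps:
G(B, K) = B + B² (G(B, K) = B² + B = B + B²)
F = 378915/18946 (F = 20 + 5/(-11890 - 7056) = 20 + 5/(-18946) = 20 + 5*(-1/18946) = 20 - 5/18946 = 378915/18946 ≈ 20.000)
(-G(64, -96) - 5388)/(F + 13742) + 48287 = (-64*(1 + 64) - 5388)/(378915/18946 + 13742) + 48287 = (-64*65 - 5388)/(260734847/18946) + 48287 = (-1*4160 - 5388)*(18946/260734847) + 48287 = (-4160 - 5388)*(18946/260734847) + 48287 = -9548*18946/260734847 + 48287 = -180896408/260734847 + 48287 = 12589922660681/260734847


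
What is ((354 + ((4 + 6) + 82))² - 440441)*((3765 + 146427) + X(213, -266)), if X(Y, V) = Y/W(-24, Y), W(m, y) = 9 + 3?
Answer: -145117639475/4 ≈ -3.6279e+10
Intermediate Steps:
W(m, y) = 12
X(Y, V) = Y/12
((354 + ((4 + 6) + 82))² - 440441)*((3765 + 146427) + X(213, -266)) = ((354 + ((4 + 6) + 82))² - 440441)*((3765 + 146427) + (1/12)*213) = ((354 + (10 + 82))² - 440441)*(150192 + 71/4) = ((354 + 92)² - 440441)*(600839/4) = (446² - 440441)*(600839/4) = (198916 - 440441)*(600839/4) = -241525*600839/4 = -145117639475/4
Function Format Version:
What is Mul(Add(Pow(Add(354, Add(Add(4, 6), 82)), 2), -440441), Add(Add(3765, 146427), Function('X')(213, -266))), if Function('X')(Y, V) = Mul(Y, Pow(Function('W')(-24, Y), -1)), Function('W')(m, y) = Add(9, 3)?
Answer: Rational(-145117639475, 4) ≈ -3.6279e+10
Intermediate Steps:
Function('W')(m, y) = 12
Function('X')(Y, V) = Mul(Rational(1, 12), Y) (Function('X')(Y, V) = Mul(Y, Pow(12, -1)) = Mul(Y, Rational(1, 12)) = Mul(Rational(1, 12), Y))
Mul(Add(Pow(Add(354, Add(Add(4, 6), 82)), 2), -440441), Add(Add(3765, 146427), Function('X')(213, -266))) = Mul(Add(Pow(Add(354, Add(Add(4, 6), 82)), 2), -440441), Add(Add(3765, 146427), Mul(Rational(1, 12), 213))) = Mul(Add(Pow(Add(354, Add(10, 82)), 2), -440441), Add(150192, Rational(71, 4))) = Mul(Add(Pow(Add(354, 92), 2), -440441), Rational(600839, 4)) = Mul(Add(Pow(446, 2), -440441), Rational(600839, 4)) = Mul(Add(198916, -440441), Rational(600839, 4)) = Mul(-241525, Rational(600839, 4)) = Rational(-145117639475, 4)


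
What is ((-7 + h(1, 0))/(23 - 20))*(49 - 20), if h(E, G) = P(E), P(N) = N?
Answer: -58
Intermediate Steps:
h(E, G) = E
((-7 + h(1, 0))/(23 - 20))*(49 - 20) = ((-7 + 1)/(23 - 20))*(49 - 20) = -6/3*29 = -6*1/3*29 = -2*29 = -58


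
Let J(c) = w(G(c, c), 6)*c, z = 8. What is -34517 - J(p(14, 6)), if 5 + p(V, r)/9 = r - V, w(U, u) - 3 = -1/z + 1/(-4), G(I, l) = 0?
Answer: -273679/8 ≈ -34210.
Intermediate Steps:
w(U, u) = 21/8 (w(U, u) = 3 + (-1/8 + 1/(-4)) = 3 + (-1*⅛ + 1*(-¼)) = 3 + (-⅛ - ¼) = 3 - 3/8 = 21/8)
p(V, r) = -45 - 9*V + 9*r (p(V, r) = -45 + 9*(r - V) = -45 + (-9*V + 9*r) = -45 - 9*V + 9*r)
J(c) = 21*c/8
-34517 - J(p(14, 6)) = -34517 - 21*(-45 - 9*14 + 9*6)/8 = -34517 - 21*(-45 - 126 + 54)/8 = -34517 - 21*(-117)/8 = -34517 - 1*(-2457/8) = -34517 + 2457/8 = -273679/8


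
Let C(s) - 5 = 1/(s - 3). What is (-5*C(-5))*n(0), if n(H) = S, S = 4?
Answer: -195/2 ≈ -97.500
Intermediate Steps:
n(H) = 4
C(s) = 5 + 1/(-3 + s) (C(s) = 5 + 1/(s - 3) = 5 + 1/(-3 + s))
(-5*C(-5))*n(0) = -5*(-14 + 5*(-5))/(-3 - 5)*4 = -5*(-14 - 25)/(-8)*4 = -(-5)*(-39)/8*4 = -5*39/8*4 = -195/8*4 = -195/2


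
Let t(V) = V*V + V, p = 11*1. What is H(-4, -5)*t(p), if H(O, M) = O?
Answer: -528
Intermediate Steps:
p = 11
t(V) = V + V² (t(V) = V² + V = V + V²)
H(-4, -5)*t(p) = -44*(1 + 11) = -44*12 = -4*132 = -528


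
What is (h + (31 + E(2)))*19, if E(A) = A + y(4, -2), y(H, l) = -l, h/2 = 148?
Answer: 6289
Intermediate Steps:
h = 296 (h = 2*148 = 296)
E(A) = 2 + A (E(A) = A - 1*(-2) = A + 2 = 2 + A)
(h + (31 + E(2)))*19 = (296 + (31 + (2 + 2)))*19 = (296 + (31 + 4))*19 = (296 + 35)*19 = 331*19 = 6289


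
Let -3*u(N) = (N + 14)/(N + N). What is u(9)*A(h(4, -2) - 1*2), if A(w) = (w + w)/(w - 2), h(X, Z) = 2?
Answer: 0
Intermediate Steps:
u(N) = -(14 + N)/(6*N) (u(N) = -(N + 14)/(3*(N + N)) = -(14 + N)/(3*(2*N)) = -(14 + N)*1/(2*N)/3 = -(14 + N)/(6*N))
A(w) = 2*w/(-2 + w) (A(w) = (2*w)/(-2 + w) = 2*w/(-2 + w))
u(9)*A(h(4, -2) - 1*2) = ((1/6)*(-14 - 1*9)/9)*(2*(2 - 1*2)/(-2 + (2 - 1*2))) = ((1/6)*(1/9)*(-14 - 9))*(2*(2 - 2)/(-2 + (2 - 2))) = ((1/6)*(1/9)*(-23))*(2*0/(-2 + 0)) = -23*0/(27*(-2)) = -23*0*(-1)/(27*2) = -23/54*0 = 0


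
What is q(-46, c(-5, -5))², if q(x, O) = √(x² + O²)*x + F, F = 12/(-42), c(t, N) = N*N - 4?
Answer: 265119992/49 + 184*√2557/7 ≈ 5.4119e+6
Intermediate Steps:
c(t, N) = -4 + N² (c(t, N) = N² - 4 = -4 + N²)
F = -2/7 (F = 12*(-1/42) = -2/7 ≈ -0.28571)
q(x, O) = -2/7 + x*√(O² + x²) (q(x, O) = √(x² + O²)*x - 2/7 = √(O² + x²)*x - 2/7 = x*√(O² + x²) - 2/7 = -2/7 + x*√(O² + x²))
q(-46, c(-5, -5))² = (-2/7 - 46*√((-4 + (-5)²)² + (-46)²))² = (-2/7 - 46*√((-4 + 25)² + 2116))² = (-2/7 - 46*√(21² + 2116))² = (-2/7 - 46*√(441 + 2116))² = (-2/7 - 46*√2557)²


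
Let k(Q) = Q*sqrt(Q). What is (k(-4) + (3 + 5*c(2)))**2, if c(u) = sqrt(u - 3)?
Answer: -18*I ≈ -18.0*I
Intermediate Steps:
k(Q) = Q**(3/2)
c(u) = sqrt(-3 + u)
(k(-4) + (3 + 5*c(2)))**2 = ((-4)**(3/2) + (3 + 5*sqrt(-3 + 2)))**2 = (-8*I + (3 + 5*sqrt(-1)))**2 = (-8*I + (3 + 5*I))**2 = (3 - 3*I)**2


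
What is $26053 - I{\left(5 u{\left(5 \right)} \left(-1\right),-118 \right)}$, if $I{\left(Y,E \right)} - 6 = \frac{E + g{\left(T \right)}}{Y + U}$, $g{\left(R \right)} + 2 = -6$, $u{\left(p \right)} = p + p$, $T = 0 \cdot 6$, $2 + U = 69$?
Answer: $\frac{442925}{17} \approx 26054.0$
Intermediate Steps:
$U = 67$ ($U = -2 + 69 = 67$)
$T = 0$
$u{\left(p \right)} = 2 p$
$g{\left(R \right)} = -8$ ($g{\left(R \right)} = -2 - 6 = -8$)
$I{\left(Y,E \right)} = 6 + \frac{-8 + E}{67 + Y}$ ($I{\left(Y,E \right)} = 6 + \frac{E - 8}{Y + 67} = 6 + \frac{-8 + E}{67 + Y}$)
$26053 - I{\left(5 u{\left(5 \right)} \left(-1\right),-118 \right)} = 26053 - \frac{394 - 118 + 6 \cdot 5 \cdot 2 \cdot 5 \left(-1\right)}{67 + 5 \cdot 2 \cdot 5 \left(-1\right)} = 26053 - \frac{394 - 118 + 6 \cdot 5 \cdot 10 \left(-1\right)}{67 + 5 \cdot 10 \left(-1\right)} = 26053 - \frac{394 - 118 + 6 \cdot 5 \left(-10\right)}{67 + 5 \left(-10\right)} = 26053 - \frac{394 - 118 + 6 \left(-50\right)}{67 - 50} = 26053 - \frac{394 - 118 - 300}{17} = 26053 - \frac{1}{17} \left(-24\right) = 26053 - - \frac{24}{17} = 26053 + \frac{24}{17} = \frac{442925}{17}$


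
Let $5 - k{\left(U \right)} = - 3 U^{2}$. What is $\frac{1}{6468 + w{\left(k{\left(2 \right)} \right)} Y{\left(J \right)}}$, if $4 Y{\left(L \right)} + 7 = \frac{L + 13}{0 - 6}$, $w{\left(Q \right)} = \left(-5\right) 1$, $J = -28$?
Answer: $\frac{8}{51789} \approx 0.00015447$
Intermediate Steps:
$k{\left(U \right)} = 5 + 3 U^{2}$ ($k{\left(U \right)} = 5 - - 3 U^{2} = 5 + 3 U^{2}$)
$w{\left(Q \right)} = -5$
$Y{\left(L \right)} = - \frac{55}{24} - \frac{L}{24}$ ($Y{\left(L \right)} = - \frac{7}{4} + \frac{\left(L + 13\right) \frac{1}{0 - 6}}{4} = - \frac{7}{4} + \frac{\left(13 + L\right) \frac{1}{-6}}{4} = - \frac{7}{4} + \frac{\left(13 + L\right) \left(- \frac{1}{6}\right)}{4} = - \frac{7}{4} + \frac{- \frac{13}{6} - \frac{L}{6}}{4} = - \frac{7}{4} - \left(\frac{13}{24} + \frac{L}{24}\right) = - \frac{55}{24} - \frac{L}{24}$)
$\frac{1}{6468 + w{\left(k{\left(2 \right)} \right)} Y{\left(J \right)}} = \frac{1}{6468 - 5 \left(- \frac{55}{24} - - \frac{7}{6}\right)} = \frac{1}{6468 - 5 \left(- \frac{55}{24} + \frac{7}{6}\right)} = \frac{1}{6468 - - \frac{45}{8}} = \frac{1}{6468 + \frac{45}{8}} = \frac{1}{\frac{51789}{8}} = \frac{8}{51789}$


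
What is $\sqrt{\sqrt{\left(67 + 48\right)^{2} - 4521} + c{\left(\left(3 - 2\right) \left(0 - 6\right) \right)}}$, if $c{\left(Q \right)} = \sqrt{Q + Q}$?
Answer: $\sqrt{16 \sqrt{34} + 2 i \sqrt{3}} \approx 9.6606 + 0.1793 i$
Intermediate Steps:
$c{\left(Q \right)} = \sqrt{2} \sqrt{Q}$ ($c{\left(Q \right)} = \sqrt{2 Q} = \sqrt{2} \sqrt{Q}$)
$\sqrt{\sqrt{\left(67 + 48\right)^{2} - 4521} + c{\left(\left(3 - 2\right) \left(0 - 6\right) \right)}} = \sqrt{\sqrt{\left(67 + 48\right)^{2} - 4521} + \sqrt{2} \sqrt{\left(3 - 2\right) \left(0 - 6\right)}} = \sqrt{\sqrt{115^{2} - 4521} + \sqrt{2} \sqrt{1 \left(-6\right)}} = \sqrt{\sqrt{13225 - 4521} + \sqrt{2} \sqrt{-6}} = \sqrt{\sqrt{8704} + \sqrt{2} i \sqrt{6}} = \sqrt{16 \sqrt{34} + 2 i \sqrt{3}}$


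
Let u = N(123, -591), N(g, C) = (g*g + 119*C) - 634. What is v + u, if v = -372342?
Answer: -428176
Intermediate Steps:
N(g, C) = -634 + g**2 + 119*C (N(g, C) = (g**2 + 119*C) - 634 = -634 + g**2 + 119*C)
u = -55834 (u = -634 + 123**2 + 119*(-591) = -634 + 15129 - 70329 = -55834)
v + u = -372342 - 55834 = -428176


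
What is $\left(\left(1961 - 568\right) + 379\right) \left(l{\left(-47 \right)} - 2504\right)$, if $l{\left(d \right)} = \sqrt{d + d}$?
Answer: $-4437088 + 1772 i \sqrt{94} \approx -4.4371 \cdot 10^{6} + 17180.0 i$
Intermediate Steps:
$l{\left(d \right)} = \sqrt{2} \sqrt{d}$ ($l{\left(d \right)} = \sqrt{2 d} = \sqrt{2} \sqrt{d}$)
$\left(\left(1961 - 568\right) + 379\right) \left(l{\left(-47 \right)} - 2504\right) = \left(\left(1961 - 568\right) + 379\right) \left(\sqrt{2} \sqrt{-47} - 2504\right) = \left(\left(1961 - 568\right) + 379\right) \left(\sqrt{2} i \sqrt{47} - 2504\right) = \left(1393 + 379\right) \left(i \sqrt{94} - 2504\right) = 1772 \left(-2504 + i \sqrt{94}\right) = -4437088 + 1772 i \sqrt{94}$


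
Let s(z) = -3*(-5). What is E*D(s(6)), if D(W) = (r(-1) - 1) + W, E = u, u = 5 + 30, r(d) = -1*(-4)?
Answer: 630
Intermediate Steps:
r(d) = 4
s(z) = 15
u = 35
E = 35
D(W) = 3 + W (D(W) = (4 - 1) + W = 3 + W)
E*D(s(6)) = 35*(3 + 15) = 35*18 = 630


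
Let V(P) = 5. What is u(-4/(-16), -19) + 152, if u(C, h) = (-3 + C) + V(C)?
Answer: 617/4 ≈ 154.25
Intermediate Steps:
u(C, h) = 2 + C (u(C, h) = (-3 + C) + 5 = 2 + C)
u(-4/(-16), -19) + 152 = (2 - 4/(-16)) + 152 = (2 - 4*(-1/16)) + 152 = (2 + 1/4) + 152 = 9/4 + 152 = 617/4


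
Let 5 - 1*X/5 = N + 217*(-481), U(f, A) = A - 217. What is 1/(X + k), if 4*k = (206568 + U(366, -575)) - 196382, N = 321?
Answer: 2/1045307 ≈ 1.9133e-6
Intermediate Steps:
U(f, A) = -217 + A
X = 520305 (X = 25 - 5*(321 + 217*(-481)) = 25 - 5*(321 - 104377) = 25 - 5*(-104056) = 25 + 520280 = 520305)
k = 4697/2 (k = ((206568 + (-217 - 575)) - 196382)/4 = ((206568 - 792) - 196382)/4 = (205776 - 196382)/4 = (1/4)*9394 = 4697/2 ≈ 2348.5)
1/(X + k) = 1/(520305 + 4697/2) = 1/(1045307/2) = 2/1045307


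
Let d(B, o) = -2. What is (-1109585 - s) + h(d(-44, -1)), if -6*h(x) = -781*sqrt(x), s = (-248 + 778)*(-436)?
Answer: -878505 + 781*I*sqrt(2)/6 ≈ -8.7851e+5 + 184.08*I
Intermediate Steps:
s = -231080 (s = 530*(-436) = -231080)
h(x) = 781*sqrt(x)/6 (h(x) = -(-781)*sqrt(x)/6 = 781*sqrt(x)/6)
(-1109585 - s) + h(d(-44, -1)) = (-1109585 - 1*(-231080)) + 781*sqrt(-2)/6 = (-1109585 + 231080) + 781*(I*sqrt(2))/6 = -878505 + 781*I*sqrt(2)/6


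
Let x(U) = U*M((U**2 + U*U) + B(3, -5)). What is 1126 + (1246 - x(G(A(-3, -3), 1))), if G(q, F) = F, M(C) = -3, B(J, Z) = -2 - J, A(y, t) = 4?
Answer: 2375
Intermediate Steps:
x(U) = -3*U (x(U) = U*(-3) = -3*U)
1126 + (1246 - x(G(A(-3, -3), 1))) = 1126 + (1246 - (-3)) = 1126 + (1246 - 1*(-3)) = 1126 + (1246 + 3) = 1126 + 1249 = 2375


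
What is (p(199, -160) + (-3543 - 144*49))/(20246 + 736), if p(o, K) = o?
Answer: -400/807 ≈ -0.49566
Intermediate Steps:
(p(199, -160) + (-3543 - 144*49))/(20246 + 736) = (199 + (-3543 - 144*49))/(20246 + 736) = (199 + (-3543 - 1*7056))/20982 = (199 + (-3543 - 7056))*(1/20982) = (199 - 10599)*(1/20982) = -10400*1/20982 = -400/807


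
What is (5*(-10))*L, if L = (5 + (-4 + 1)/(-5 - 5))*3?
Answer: -795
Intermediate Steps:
L = 159/10 (L = (5 - 3/(-10))*3 = (5 - 3*(-1/10))*3 = (5 + 3/10)*3 = (53/10)*3 = 159/10 ≈ 15.900)
(5*(-10))*L = (5*(-10))*(159/10) = -50*159/10 = -795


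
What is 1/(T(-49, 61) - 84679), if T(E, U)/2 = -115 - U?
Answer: -1/85031 ≈ -1.1760e-5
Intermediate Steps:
T(E, U) = -230 - 2*U (T(E, U) = 2*(-115 - U) = -230 - 2*U)
1/(T(-49, 61) - 84679) = 1/((-230 - 2*61) - 84679) = 1/((-230 - 122) - 84679) = 1/(-352 - 84679) = 1/(-85031) = -1/85031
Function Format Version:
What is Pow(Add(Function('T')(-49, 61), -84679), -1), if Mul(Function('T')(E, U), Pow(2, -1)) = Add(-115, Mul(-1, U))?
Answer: Rational(-1, 85031) ≈ -1.1760e-5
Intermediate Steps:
Function('T')(E, U) = Add(-230, Mul(-2, U)) (Function('T')(E, U) = Mul(2, Add(-115, Mul(-1, U))) = Add(-230, Mul(-2, U)))
Pow(Add(Function('T')(-49, 61), -84679), -1) = Pow(Add(Add(-230, Mul(-2, 61)), -84679), -1) = Pow(Add(Add(-230, -122), -84679), -1) = Pow(Add(-352, -84679), -1) = Pow(-85031, -1) = Rational(-1, 85031)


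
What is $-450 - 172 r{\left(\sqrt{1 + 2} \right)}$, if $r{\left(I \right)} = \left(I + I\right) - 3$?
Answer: $66 - 344 \sqrt{3} \approx -529.83$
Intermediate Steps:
$r{\left(I \right)} = -3 + 2 I$ ($r{\left(I \right)} = 2 I - 3 = -3 + 2 I$)
$-450 - 172 r{\left(\sqrt{1 + 2} \right)} = -450 - 172 \left(-3 + 2 \sqrt{1 + 2}\right) = -450 - 172 \left(-3 + 2 \sqrt{3}\right) = -450 + \left(516 - 344 \sqrt{3}\right) = 66 - 344 \sqrt{3}$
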